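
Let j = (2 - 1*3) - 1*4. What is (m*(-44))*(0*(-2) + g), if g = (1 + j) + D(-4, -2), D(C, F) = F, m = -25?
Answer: -6600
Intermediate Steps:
j = -5 (j = (2 - 3) - 4 = -1 - 4 = -5)
g = -6 (g = (1 - 5) - 2 = -4 - 2 = -6)
(m*(-44))*(0*(-2) + g) = (-25*(-44))*(0*(-2) - 6) = 1100*(0 - 6) = 1100*(-6) = -6600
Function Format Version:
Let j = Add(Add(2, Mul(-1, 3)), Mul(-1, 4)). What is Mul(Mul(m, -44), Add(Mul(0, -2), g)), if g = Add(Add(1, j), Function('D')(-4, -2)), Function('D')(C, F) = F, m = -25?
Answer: -6600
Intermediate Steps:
j = -5 (j = Add(Add(2, -3), -4) = Add(-1, -4) = -5)
g = -6 (g = Add(Add(1, -5), -2) = Add(-4, -2) = -6)
Mul(Mul(m, -44), Add(Mul(0, -2), g)) = Mul(Mul(-25, -44), Add(Mul(0, -2), -6)) = Mul(1100, Add(0, -6)) = Mul(1100, -6) = -6600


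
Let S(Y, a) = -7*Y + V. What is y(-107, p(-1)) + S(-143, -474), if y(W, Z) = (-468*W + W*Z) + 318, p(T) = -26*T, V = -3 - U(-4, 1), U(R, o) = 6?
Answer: 48604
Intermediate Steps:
V = -9 (V = -3 - 1*6 = -3 - 6 = -9)
y(W, Z) = 318 - 468*W + W*Z
S(Y, a) = -9 - 7*Y (S(Y, a) = -7*Y - 9 = -9 - 7*Y)
y(-107, p(-1)) + S(-143, -474) = (318 - 468*(-107) - (-2782)*(-1)) + (-9 - 7*(-143)) = (318 + 50076 - 107*26) + (-9 + 1001) = (318 + 50076 - 2782) + 992 = 47612 + 992 = 48604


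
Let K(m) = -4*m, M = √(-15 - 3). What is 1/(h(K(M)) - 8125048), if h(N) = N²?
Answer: -1/8125336 ≈ -1.2307e-7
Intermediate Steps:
M = 3*I*√2 (M = √(-18) = 3*I*√2 ≈ 4.2426*I)
1/(h(K(M)) - 8125048) = 1/((-12*I*√2)² - 8125048) = 1/(-288 - 8125048) = 1/(-8125336) = -1/8125336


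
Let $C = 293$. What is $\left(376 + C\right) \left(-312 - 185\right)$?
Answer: $-332493$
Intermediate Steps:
$\left(376 + C\right) \left(-312 - 185\right) = \left(376 + 293\right) \left(-312 - 185\right) = 669 \left(-312 - 185\right) = 669 \left(-497\right) = -332493$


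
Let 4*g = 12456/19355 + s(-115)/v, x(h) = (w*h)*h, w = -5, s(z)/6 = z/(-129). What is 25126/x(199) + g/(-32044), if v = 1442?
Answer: -55217431845115983/435122682441891920 ≈ -0.12690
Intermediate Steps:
s(z) = -2*z/43 (s(z) = 6*(z/(-129)) = 6*(z*(-1/129)) = 6*(-z/129) = -2*z/43)
x(h) = -5*h² (x(h) = (-5*h)*h = -5*h²)
g = 55485599/342893180 (g = (12456/19355 - 2/43*(-115)/1442)/4 = (12456*(1/19355) + (230/43)*(1/1442))/4 = (12456/19355 + 115/31003)/4 = (¼)*(55485599/85723295) = 55485599/342893180 ≈ 0.16182)
25126/x(199) + g/(-32044) = 25126/((-5*199²)) + (55485599/342893180)/(-32044) = 25126/((-5*39601)) + (55485599/342893180)*(-1/32044) = 25126/(-198005) - 55485599/10987669059920 = 25126*(-1/198005) - 55485599/10987669059920 = -25126/198005 - 55485599/10987669059920 = -55217431845115983/435122682441891920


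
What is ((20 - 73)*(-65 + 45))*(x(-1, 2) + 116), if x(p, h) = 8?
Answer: 131440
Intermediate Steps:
((20 - 73)*(-65 + 45))*(x(-1, 2) + 116) = ((20 - 73)*(-65 + 45))*(8 + 116) = -53*(-20)*124 = 1060*124 = 131440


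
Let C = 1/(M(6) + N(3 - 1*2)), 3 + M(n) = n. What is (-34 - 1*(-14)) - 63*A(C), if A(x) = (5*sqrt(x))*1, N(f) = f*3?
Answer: -20 - 105*sqrt(6)/2 ≈ -148.60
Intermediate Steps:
M(n) = -3 + n
N(f) = 3*f
C = 1/6 (C = 1/((-3 + 6) + 3*(3 - 1*2)) = 1/(3 + 3*(3 - 2)) = 1/(3 + 3*1) = 1/(3 + 3) = 1/6 ≈ 0.16667)
A(x) = 5*sqrt(x)
(-34 - 1*(-14)) - 63*A(C) = (-34 - 1*(-14)) - 315*sqrt(1/6) = (-34 + 14) - 315*sqrt(6)/6 = -20 - 105*sqrt(6)/2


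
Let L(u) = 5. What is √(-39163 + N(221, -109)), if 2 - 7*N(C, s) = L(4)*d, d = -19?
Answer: 2*I*√479577/7 ≈ 197.86*I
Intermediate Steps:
N(C, s) = 97/7 (N(C, s) = 2/7 - 5*(-19)/7 = 2/7 - ⅐*(-95) = 2/7 + 95/7 = 97/7)
√(-39163 + N(221, -109)) = √(-39163 + 97/7) = √(-274044/7) = 2*I*√479577/7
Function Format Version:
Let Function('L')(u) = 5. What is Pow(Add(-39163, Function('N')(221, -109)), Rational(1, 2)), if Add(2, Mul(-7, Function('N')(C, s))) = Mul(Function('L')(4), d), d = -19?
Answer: Mul(Rational(2, 7), I, Pow(479577, Rational(1, 2))) ≈ Mul(197.86, I)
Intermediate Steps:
Function('N')(C, s) = Rational(97, 7) (Function('N')(C, s) = Add(Rational(2, 7), Mul(Rational(-1, 7), Mul(5, -19))) = Add(Rational(2, 7), Mul(Rational(-1, 7), -95)) = Add(Rational(2, 7), Rational(95, 7)) = Rational(97, 7))
Pow(Add(-39163, Function('N')(221, -109)), Rational(1, 2)) = Pow(Add(-39163, Rational(97, 7)), Rational(1, 2)) = Pow(Rational(-274044, 7), Rational(1, 2)) = Mul(Rational(2, 7), I, Pow(479577, Rational(1, 2)))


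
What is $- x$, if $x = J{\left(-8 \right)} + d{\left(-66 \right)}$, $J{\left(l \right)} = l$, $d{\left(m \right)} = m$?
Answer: $74$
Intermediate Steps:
$x = -74$ ($x = -8 - 66 = -74$)
$- x = \left(-1\right) \left(-74\right) = 74$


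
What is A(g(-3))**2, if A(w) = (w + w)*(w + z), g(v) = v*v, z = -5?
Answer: 5184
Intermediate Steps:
g(v) = v**2
A(w) = 2*w*(-5 + w) (A(w) = (w + w)*(w - 5) = (2*w)*(-5 + w) = 2*w*(-5 + w))
A(g(-3))**2 = (2*(-3)**2*(-5 + (-3)**2))**2 = (2*9*(-5 + 9))**2 = (2*9*4)**2 = 72**2 = 5184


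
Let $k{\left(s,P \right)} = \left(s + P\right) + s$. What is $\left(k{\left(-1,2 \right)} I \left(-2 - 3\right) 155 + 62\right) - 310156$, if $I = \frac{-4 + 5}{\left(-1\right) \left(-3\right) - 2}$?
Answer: $-310094$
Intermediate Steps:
$k{\left(s,P \right)} = P + 2 s$ ($k{\left(s,P \right)} = \left(P + s\right) + s = P + 2 s$)
$I = 1$ ($I = 1 \frac{1}{3 - 2} = 1 \cdot 1^{-1} = 1 \cdot 1 = 1$)
$\left(k{\left(-1,2 \right)} I \left(-2 - 3\right) 155 + 62\right) - 310156 = \left(\left(2 + 2 \left(-1\right)\right) 1 \left(-2 - 3\right) 155 + 62\right) - 310156 = \left(\left(2 - 2\right) 1 \left(-5\right) 155 + 62\right) - 310156 = \left(0 \cdot 1 \left(-5\right) 155 + 62\right) - 310156 = \left(0 \left(-5\right) 155 + 62\right) - 310156 = \left(0 \cdot 155 + 62\right) - 310156 = \left(0 + 62\right) - 310156 = 62 - 310156 = -310094$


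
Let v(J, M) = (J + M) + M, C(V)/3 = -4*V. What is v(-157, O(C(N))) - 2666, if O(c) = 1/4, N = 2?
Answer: -5645/2 ≈ -2822.5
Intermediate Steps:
C(V) = -12*V (C(V) = 3*(-4*V) = -12*V)
O(c) = ¼
v(J, M) = J + 2*M
v(-157, O(C(N))) - 2666 = (-157 + 2*(¼)) - 2666 = (-157 + ½) - 2666 = -313/2 - 2666 = -5645/2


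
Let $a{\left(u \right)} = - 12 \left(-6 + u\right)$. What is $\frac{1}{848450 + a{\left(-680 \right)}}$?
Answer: $\frac{1}{856682} \approx 1.1673 \cdot 10^{-6}$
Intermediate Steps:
$a{\left(u \right)} = 72 - 12 u$
$\frac{1}{848450 + a{\left(-680 \right)}} = \frac{1}{848450 + \left(72 - -8160\right)} = \frac{1}{848450 + \left(72 + 8160\right)} = \frac{1}{848450 + 8232} = \frac{1}{856682}$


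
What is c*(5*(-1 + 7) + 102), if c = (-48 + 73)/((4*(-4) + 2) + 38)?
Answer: 275/2 ≈ 137.50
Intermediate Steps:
c = 25/24 (c = 25/((-16 + 2) + 38) = 25/(-14 + 38) = 25/24 ≈ 1.0417)
c*(5*(-1 + 7) + 102) = 25*(5*(-1 + 7) + 102)/24 = 25*(5*6 + 102)/24 = 25*(30 + 102)/24 = (25/24)*132 = 275/2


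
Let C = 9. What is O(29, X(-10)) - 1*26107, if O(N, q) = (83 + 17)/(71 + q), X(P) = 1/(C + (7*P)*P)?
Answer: -65707774/2517 ≈ -26106.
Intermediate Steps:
X(P) = 1/(9 + 7*P²) (X(P) = 1/(9 + (7*P)*P) = 1/(9 + 7*P²))
O(N, q) = 100/(71 + q)
O(29, X(-10)) - 1*26107 = 100/(71 + 1/(9 + 7*(-10)²)) - 1*26107 = 100/(71 + 1/(9 + 7*100)) - 26107 = 100/(71 + 1/(9 + 700)) - 26107 = 100/(71 + 1/709) - 26107 = 100/(50340/709) - 26107 = 100*(709/50340) - 26107 = 3545/2517 - 26107 = -65707774/2517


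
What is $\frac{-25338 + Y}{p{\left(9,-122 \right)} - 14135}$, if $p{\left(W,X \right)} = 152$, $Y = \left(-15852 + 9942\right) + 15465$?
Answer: $\frac{5261}{4661} \approx 1.1287$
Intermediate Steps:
$Y = 9555$ ($Y = -5910 + 15465 = 9555$)
$\frac{-25338 + Y}{p{\left(9,-122 \right)} - 14135} = \frac{-25338 + 9555}{152 - 14135} = - \frac{15783}{-13983} = \left(-15783\right) \left(- \frac{1}{13983}\right) = \frac{5261}{4661}$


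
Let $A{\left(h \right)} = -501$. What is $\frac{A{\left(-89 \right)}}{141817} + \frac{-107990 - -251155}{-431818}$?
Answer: $- \frac{20519571623}{61239133306} \approx -0.33507$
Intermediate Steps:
$\frac{A{\left(-89 \right)}}{141817} + \frac{-107990 - -251155}{-431818} = - \frac{501}{141817} + \frac{-107990 - -251155}{-431818} = \left(-501\right) \frac{1}{141817} + \left(-107990 + 251155\right) \left(- \frac{1}{431818}\right) = - \frac{501}{141817} + 143165 \left(- \frac{1}{431818}\right) = - \frac{501}{141817} - \frac{143165}{431818} = - \frac{20519571623}{61239133306}$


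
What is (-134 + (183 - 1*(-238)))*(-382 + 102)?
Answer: -80360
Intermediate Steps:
(-134 + (183 - 1*(-238)))*(-382 + 102) = (-134 + (183 + 238))*(-280) = (-134 + 421)*(-280) = 287*(-280) = -80360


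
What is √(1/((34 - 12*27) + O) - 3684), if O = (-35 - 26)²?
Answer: I*√43367164093/3431 ≈ 60.696*I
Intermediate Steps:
O = 3721 (O = (-61)² = 3721)
√(1/((34 - 12*27) + O) - 3684) = √(1/((34 - 12*27) + 3721) - 3684) = √(1/((34 - 324) + 3721) - 3684) = √(1/(-290 + 3721) - 3684) = √(1/3431 - 3684) = √(-12639803/3431) = I*√43367164093/3431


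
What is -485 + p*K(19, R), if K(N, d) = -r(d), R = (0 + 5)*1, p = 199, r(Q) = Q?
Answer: -1480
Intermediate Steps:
R = 5 (R = 5*1 = 5)
K(N, d) = -d
-485 + p*K(19, R) = -485 + 199*(-1*5) = -485 + 199*(-5) = -485 - 995 = -1480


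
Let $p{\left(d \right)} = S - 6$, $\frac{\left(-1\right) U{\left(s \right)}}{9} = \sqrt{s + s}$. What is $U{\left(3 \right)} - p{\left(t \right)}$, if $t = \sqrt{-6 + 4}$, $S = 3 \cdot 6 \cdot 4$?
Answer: $-66 - 9 \sqrt{6} \approx -88.045$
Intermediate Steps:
$S = 72$ ($S = 18 \cdot 4 = 72$)
$U{\left(s \right)} = - 9 \sqrt{2} \sqrt{s}$ ($U{\left(s \right)} = - 9 \sqrt{s + s} = - 9 \sqrt{2 s} = - 9 \sqrt{2} \sqrt{s}$)
$t = i \sqrt{2}$ ($t = \sqrt{-2} = i \sqrt{2} \approx 1.4142 i$)
$p{\left(d \right)} = 66$ ($p{\left(d \right)} = 72 - 6 = 66$)
$U{\left(3 \right)} - p{\left(t \right)} = - 9 \sqrt{2} \sqrt{3} - 66 = - 9 \sqrt{6} - 66 = -66 - 9 \sqrt{6}$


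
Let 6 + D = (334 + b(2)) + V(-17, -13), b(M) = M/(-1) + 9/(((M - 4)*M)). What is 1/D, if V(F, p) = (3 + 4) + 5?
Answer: 4/1343 ≈ 0.0029784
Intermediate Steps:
V(F, p) = 12 (V(F, p) = 7 + 5 = 12)
b(M) = -M + 9/(M*(-4 + M)) (b(M) = M*(-1) + 9/(((-4 + M)*M)) = -M + 9/((M*(-4 + M))) = -M + 9*(1/(M*(-4 + M))) = -M + 9/(M*(-4 + M)))
D = 1343/4 (D = -6 + ((334 + (9 - 1*2**3 + 4*2**2)/(2*(-4 + 2))) + 12) = -6 + ((334 + (1/2)*(9 - 1*8 + 4*4)/(-2)) + 12) = -6 + ((334 + (1/2)*(-1/2)*(9 - 8 + 16)) + 12) = -6 + ((334 + (1/2)*(-1/2)*17) + 12) = -6 + ((334 - 17/4) + 12) = -6 + (1319/4 + 12) = -6 + 1367/4 = 1343/4 ≈ 335.75)
1/D = 1/(1343/4) = 4/1343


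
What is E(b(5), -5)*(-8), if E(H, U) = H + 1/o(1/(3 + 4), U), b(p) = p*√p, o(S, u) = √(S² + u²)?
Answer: -40*√5 - 28*√1226/613 ≈ -91.042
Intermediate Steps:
b(p) = p^(3/2)
E(H, U) = H + (1/49 + U²)^(-½) (E(H, U) = H + 1/(√((1/(3 + 4))² + U²)) = H + 1/(√((1/7)² + U²)) = H + 1/(√((⅐)² + U²)) = H + 1/(√(1/49 + U²)) = H + (1/49 + U²)^(-½))
E(b(5), -5)*(-8) = (5^(3/2) + 7/√(1 + 49*(-5)²))*(-8) = (5*√5 + 7/√(1 + 49*25))*(-8) = (5*√5 + 7/√(1 + 1225))*(-8) = (5*√5 + 7/√1226)*(-8) = (5*√5 + 7*(√1226/1226))*(-8) = (5*√5 + 7*√1226/1226)*(-8) = -40*√5 - 28*√1226/613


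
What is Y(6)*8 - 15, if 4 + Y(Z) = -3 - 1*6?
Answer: -119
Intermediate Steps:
Y(Z) = -13 (Y(Z) = -4 + (-3 - 1*6) = -4 + (-3 - 6) = -4 - 9 = -13)
Y(6)*8 - 15 = -13*8 - 15 = -104 - 15 = -119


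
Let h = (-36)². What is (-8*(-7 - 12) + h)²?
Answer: 2096704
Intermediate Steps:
h = 1296
(-8*(-7 - 12) + h)² = (-8*(-7 - 12) + 1296)² = (-8*(-19) + 1296)² = (152 + 1296)² = 1448² = 2096704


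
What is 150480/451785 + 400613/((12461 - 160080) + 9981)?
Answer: -10685278531/4145518922 ≈ -2.5775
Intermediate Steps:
150480/451785 + 400613/((12461 - 160080) + 9981) = 150480*(1/451785) + 400613/(-147619 + 9981) = 10032/30119 + 400613/(-137638) = 10032/30119 + 400613*(-1/137638) = 10032/30119 - 400613/137638 = -10685278531/4145518922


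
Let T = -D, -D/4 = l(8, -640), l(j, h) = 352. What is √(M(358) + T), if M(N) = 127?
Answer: √1535 ≈ 39.179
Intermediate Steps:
D = -1408 (D = -4*352 = -1408)
T = 1408 (T = -1*(-1408) = 1408)
√(M(358) + T) = √(127 + 1408) = √1535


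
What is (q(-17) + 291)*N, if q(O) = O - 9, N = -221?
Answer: -58565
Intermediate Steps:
q(O) = -9 + O
(q(-17) + 291)*N = ((-9 - 17) + 291)*(-221) = (-26 + 291)*(-221) = 265*(-221) = -58565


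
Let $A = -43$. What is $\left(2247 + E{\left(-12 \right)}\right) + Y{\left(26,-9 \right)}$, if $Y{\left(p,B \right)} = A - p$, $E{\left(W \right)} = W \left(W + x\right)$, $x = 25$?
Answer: $2022$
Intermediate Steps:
$E{\left(W \right)} = W \left(25 + W\right)$ ($E{\left(W \right)} = W \left(W + 25\right) = W \left(25 + W\right)$)
$Y{\left(p,B \right)} = -43 - p$
$\left(2247 + E{\left(-12 \right)}\right) + Y{\left(26,-9 \right)} = \left(2247 - 12 \left(25 - 12\right)\right) - 69 = \left(2247 - 156\right) - 69 = 2091 - 69 = 2022$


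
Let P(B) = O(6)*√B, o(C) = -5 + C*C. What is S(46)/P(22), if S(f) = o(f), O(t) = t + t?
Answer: 2111*√22/264 ≈ 37.506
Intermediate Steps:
o(C) = -5 + C²
O(t) = 2*t
P(B) = 12*√B (P(B) = (2*6)*√B = 12*√B)
S(f) = -5 + f²
S(46)/P(22) = (-5 + 46²)/((12*√22)) = (-5 + 2116)*(√22/264) = 2111*(√22/264) = 2111*√22/264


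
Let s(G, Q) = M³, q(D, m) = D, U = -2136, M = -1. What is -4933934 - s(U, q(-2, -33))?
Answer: -4933933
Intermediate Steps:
s(G, Q) = -1 (s(G, Q) = (-1)³ = -1)
-4933934 - s(U, q(-2, -33)) = -4933934 - 1*(-1) = -4933934 + 1 = -4933933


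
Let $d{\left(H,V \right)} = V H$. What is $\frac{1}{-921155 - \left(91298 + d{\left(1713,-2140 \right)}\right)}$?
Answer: $\frac{1}{2653367} \approx 3.7688 \cdot 10^{-7}$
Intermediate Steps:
$d{\left(H,V \right)} = H V$
$\frac{1}{-921155 - \left(91298 + d{\left(1713,-2140 \right)}\right)} = \frac{1}{-921155 - \left(91298 + 1713 \left(-2140\right)\right)} = \frac{1}{-921155 - -3574522} = \frac{1}{-921155 + \left(-91298 + 3665820\right)} = \frac{1}{-921155 + 3574522} = \frac{1}{2653367}$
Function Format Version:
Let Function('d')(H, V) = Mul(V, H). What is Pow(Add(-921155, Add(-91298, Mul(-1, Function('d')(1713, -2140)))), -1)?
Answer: Rational(1, 2653367) ≈ 3.7688e-7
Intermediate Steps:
Function('d')(H, V) = Mul(H, V)
Pow(Add(-921155, Add(-91298, Mul(-1, Function('d')(1713, -2140)))), -1) = Pow(Add(-921155, Add(-91298, Mul(-1, Mul(1713, -2140)))), -1) = Pow(Add(-921155, Add(-91298, Mul(-1, -3665820))), -1) = Pow(Add(-921155, Add(-91298, 3665820)), -1) = Pow(Add(-921155, 3574522), -1) = Pow(2653367, -1) = Rational(1, 2653367)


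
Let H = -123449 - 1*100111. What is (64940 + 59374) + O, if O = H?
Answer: -99246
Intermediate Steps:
H = -223560 (H = -123449 - 100111 = -223560)
O = -223560
(64940 + 59374) + O = (64940 + 59374) - 223560 = 124314 - 223560 = -99246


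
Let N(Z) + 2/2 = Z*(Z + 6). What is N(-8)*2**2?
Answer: 60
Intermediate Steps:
N(Z) = -1 + Z*(6 + Z) (N(Z) = -1 + Z*(Z + 6) = -1 + Z*(6 + Z))
N(-8)*2**2 = (-1 + (-8)**2 + 6*(-8))*2**2 = (-1 + 64 - 48)*4 = 15*4 = 60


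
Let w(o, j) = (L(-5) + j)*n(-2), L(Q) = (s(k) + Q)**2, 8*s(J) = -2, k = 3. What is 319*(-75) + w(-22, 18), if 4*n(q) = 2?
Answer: -764871/32 ≈ -23902.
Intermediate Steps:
s(J) = -1/4 (s(J) = (1/8)*(-2) = -1/4)
n(q) = 1/2 (n(q) = (1/4)*2 = 1/2)
L(Q) = (-1/4 + Q)**2
w(o, j) = 441/32 + j/2 (w(o, j) = ((-1 + 4*(-5))**2/16 + j)*(1/2) = ((-1 - 20)**2/16 + j)*(1/2) = ((1/16)*(-21)**2 + j)*(1/2) = ((1/16)*441 + j)*(1/2) = (441/16 + j)*(1/2) = 441/32 + j/2)
319*(-75) + w(-22, 18) = 319*(-75) + (441/32 + (1/2)*18) = -23925 + (441/32 + 9) = -23925 + 729/32 = -764871/32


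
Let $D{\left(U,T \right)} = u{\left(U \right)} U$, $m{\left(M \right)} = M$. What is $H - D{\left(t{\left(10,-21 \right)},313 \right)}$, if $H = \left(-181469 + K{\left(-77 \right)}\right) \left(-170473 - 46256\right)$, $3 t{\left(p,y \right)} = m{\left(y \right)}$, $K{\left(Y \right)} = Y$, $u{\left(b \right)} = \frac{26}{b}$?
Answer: $39346283008$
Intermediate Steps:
$t{\left(p,y \right)} = \frac{y}{3}$
$D{\left(U,T \right)} = 26$ ($D{\left(U,T \right)} = \frac{26}{U} U = 26$)
$H = 39346283034$ ($H = \left(-181469 - 77\right) \left(-170473 - 46256\right) = \left(-181546\right) \left(-216729\right) = 39346283034$)
$H - D{\left(t{\left(10,-21 \right)},313 \right)} = 39346283034 - 26 = 39346283008$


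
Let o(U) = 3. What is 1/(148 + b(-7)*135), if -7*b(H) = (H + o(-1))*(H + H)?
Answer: -1/932 ≈ -0.0010730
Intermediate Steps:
b(H) = -2*H*(3 + H)/7 (b(H) = -(H + 3)*(H + H)/7 = -(3 + H)*2*H/7 = -2*H*(3 + H)/7)
1/(148 + b(-7)*135) = 1/(148 - 2/7*(-7)*(3 - 7)*135) = 1/(148 - 2/7*(-7)*(-4)*135) = 1/(148 - 8*135) = 1/(148 - 1080) = 1/(-932) = -1/932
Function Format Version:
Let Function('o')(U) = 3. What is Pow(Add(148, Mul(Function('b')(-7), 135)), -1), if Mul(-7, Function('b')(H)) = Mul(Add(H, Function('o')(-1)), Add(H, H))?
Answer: Rational(-1, 932) ≈ -0.0010730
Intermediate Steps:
Function('b')(H) = Mul(Rational(-2, 7), H, Add(3, H)) (Function('b')(H) = Mul(Rational(-1, 7), Mul(Add(H, 3), Add(H, H))) = Mul(Rational(-1, 7), Mul(Add(3, H), Mul(2, H))) = Mul(Rational(-1, 7), Mul(2, H, Add(3, H))) = Mul(Rational(-2, 7), H, Add(3, H)))
Pow(Add(148, Mul(Function('b')(-7), 135)), -1) = Pow(Add(148, Mul(Mul(Rational(-2, 7), -7, Add(3, -7)), 135)), -1) = Pow(Add(148, Mul(Mul(Rational(-2, 7), -7, -4), 135)), -1) = Pow(Add(148, Mul(-8, 135)), -1) = Pow(Add(148, -1080), -1) = Pow(-932, -1) = Rational(-1, 932)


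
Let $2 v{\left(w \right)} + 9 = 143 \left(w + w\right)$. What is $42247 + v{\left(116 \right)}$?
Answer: $\frac{117661}{2} \approx 58831.0$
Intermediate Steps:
$v{\left(w \right)} = - \frac{9}{2} + 143 w$ ($v{\left(w \right)} = - \frac{9}{2} + \frac{143 \left(w + w\right)}{2} = - \frac{9}{2} + \frac{143 \cdot 2 w}{2} = - \frac{9}{2} + \frac{286 w}{2} = - \frac{9}{2} + 143 w$)
$42247 + v{\left(116 \right)} = 42247 + \left(- \frac{9}{2} + 143 \cdot 116\right) = 42247 + \left(- \frac{9}{2} + 16588\right) = 42247 + \frac{33167}{2} = \frac{117661}{2}$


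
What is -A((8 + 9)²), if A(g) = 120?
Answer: -120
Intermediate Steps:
-A((8 + 9)²) = -1*120 = -120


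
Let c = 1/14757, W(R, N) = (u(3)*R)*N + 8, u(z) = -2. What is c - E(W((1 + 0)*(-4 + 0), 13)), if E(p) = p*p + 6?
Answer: -185200349/14757 ≈ -12550.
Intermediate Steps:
W(R, N) = 8 - 2*N*R (W(R, N) = (-2*R)*N + 8 = -2*N*R + 8 = 8 - 2*N*R)
E(p) = 6 + p² (E(p) = p² + 6 = 6 + p²)
c = 1/14757 ≈ 6.7764e-5
c - E(W((1 + 0)*(-4 + 0), 13)) = 1/14757 - (6 + (8 - 2*13*(1 + 0)*(-4 + 0))²) = 1/14757 - (6 + (8 - 2*13*1*(-4))²) = 1/14757 - (6 + (8 - 2*13*(-4))²) = 1/14757 - (6 + (8 + 104)²) = 1/14757 - (6 + 112²) = 1/14757 - (6 + 12544) = 1/14757 - 1*12550 = 1/14757 - 12550 = -185200349/14757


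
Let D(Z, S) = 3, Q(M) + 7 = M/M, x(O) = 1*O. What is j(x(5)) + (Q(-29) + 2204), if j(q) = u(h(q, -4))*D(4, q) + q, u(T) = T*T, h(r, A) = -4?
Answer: 2251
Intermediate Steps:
x(O) = O
Q(M) = -6 (Q(M) = -7 + M/M = -7 + 1 = -6)
u(T) = T²
j(q) = 48 + q (j(q) = (-4)²*3 + q = 16*3 + q = 48 + q)
j(x(5)) + (Q(-29) + 2204) = (48 + 5) + (-6 + 2204) = 53 + 2198 = 2251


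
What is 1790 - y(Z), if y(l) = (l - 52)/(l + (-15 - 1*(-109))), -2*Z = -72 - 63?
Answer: 578139/323 ≈ 1789.9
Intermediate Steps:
Z = 135/2 (Z = -(-72 - 63)/2 = -½*(-135) = 135/2 ≈ 67.500)
y(l) = (-52 + l)/(94 + l) (y(l) = (-52 + l)/(l + (-15 + 109)) = (-52 + l)/(l + 94) = (-52 + l)/(94 + l))
1790 - y(Z) = 1790 - (-52 + 135/2)/(94 + 135/2) = 1790 - 31/(323/2*2) = 1790 - 2*31/(323*2) = 1790 - 1*31/323 = 1790 - 31/323 = 578139/323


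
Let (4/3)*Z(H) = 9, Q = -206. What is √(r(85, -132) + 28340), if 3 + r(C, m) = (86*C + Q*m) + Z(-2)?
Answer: √251383/2 ≈ 250.69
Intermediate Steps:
Z(H) = 27/4 (Z(H) = (¾)*9 = 27/4)
r(C, m) = 15/4 - 206*m + 86*C (r(C, m) = -3 + ((86*C - 206*m) + 27/4) = -3 + ((-206*m + 86*C) + 27/4) = -3 + (27/4 - 206*m + 86*C) = 15/4 - 206*m + 86*C)
√(r(85, -132) + 28340) = √((15/4 - 206*(-132) + 86*85) + 28340) = √((15/4 + 27192 + 7310) + 28340) = √(138023/4 + 28340) = √(251383/4) = √251383/2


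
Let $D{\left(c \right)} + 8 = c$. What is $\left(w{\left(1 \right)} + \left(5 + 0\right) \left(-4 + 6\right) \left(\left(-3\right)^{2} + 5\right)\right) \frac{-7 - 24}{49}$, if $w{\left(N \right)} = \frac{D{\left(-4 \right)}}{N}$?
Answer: $- \frac{3968}{49} \approx -80.98$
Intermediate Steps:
$D{\left(c \right)} = -8 + c$
$w{\left(N \right)} = - \frac{12}{N}$ ($w{\left(N \right)} = \frac{-8 - 4}{N} = - \frac{12}{N}$)
$\left(w{\left(1 \right)} + \left(5 + 0\right) \left(-4 + 6\right) \left(\left(-3\right)^{2} + 5\right)\right) \frac{-7 - 24}{49} = \left(- \frac{12}{1} + \left(5 + 0\right) \left(-4 + 6\right) \left(\left(-3\right)^{2} + 5\right)\right) \frac{-7 - 24}{49} = \left(\left(-12\right) 1 + 5 \cdot 2 \left(9 + 5\right)\right) \left(\left(-31\right) \frac{1}{49}\right) = \left(-12 + 5 \cdot 2 \cdot 14\right) \left(- \frac{31}{49}\right) = \left(-12 + 5 \cdot 28\right) \left(- \frac{31}{49}\right) = \left(-12 + 140\right) \left(- \frac{31}{49}\right) = 128 \left(- \frac{31}{49}\right) = - \frac{3968}{49}$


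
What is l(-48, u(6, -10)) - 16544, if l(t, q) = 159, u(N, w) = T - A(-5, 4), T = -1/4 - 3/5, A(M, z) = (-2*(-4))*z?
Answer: -16385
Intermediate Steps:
A(M, z) = 8*z
T = -17/20 (T = -1*1/4 - 3*1/5 = -1/4 - 3/5 = -17/20 ≈ -0.85000)
u(N, w) = -657/20 (u(N, w) = -17/20 - 8*4 = -17/20 - 1*32 = -17/20 - 32 = -657/20)
l(-48, u(6, -10)) - 16544 = 159 - 16544 = -16385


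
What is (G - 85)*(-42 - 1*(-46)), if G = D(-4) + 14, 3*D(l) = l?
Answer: -868/3 ≈ -289.33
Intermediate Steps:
D(l) = l/3
G = 38/3 (G = (1/3)*(-4) + 14 = -4/3 + 14 = 38/3 ≈ 12.667)
(G - 85)*(-42 - 1*(-46)) = (38/3 - 85)*(-42 - 1*(-46)) = -217*(-42 + 46)/3 = -217/3*4 = -868/3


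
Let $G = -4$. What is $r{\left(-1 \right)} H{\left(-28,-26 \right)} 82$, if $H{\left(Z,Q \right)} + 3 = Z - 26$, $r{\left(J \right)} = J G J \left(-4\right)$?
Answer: $-74784$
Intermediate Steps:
$r{\left(J \right)} = 16 J^{2}$ ($r{\left(J \right)} = J \left(-4\right) J \left(-4\right) = - 4 J J \left(-4\right) = - 4 J^{2} \left(-4\right) = 16 J^{2}$)
$H{\left(Z,Q \right)} = -29 + Z$ ($H{\left(Z,Q \right)} = -3 + \left(Z - 26\right) = -3 + \left(-26 + Z\right) = -29 + Z$)
$r{\left(-1 \right)} H{\left(-28,-26 \right)} 82 = 16 \left(-1\right)^{2} \left(-29 - 28\right) 82 = 16 \cdot 1 \left(-57\right) 82 = 16 \left(-57\right) 82 = \left(-912\right) 82 = -74784$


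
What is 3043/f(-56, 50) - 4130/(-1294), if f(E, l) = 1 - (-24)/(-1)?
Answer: -1921326/14881 ≈ -129.11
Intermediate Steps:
f(E, l) = -23 (f(E, l) = 1 - (-24)*(-1) = 1 - 1*24 = 1 - 24 = -23)
3043/f(-56, 50) - 4130/(-1294) = 3043/(-23) - 4130/(-1294) = 3043*(-1/23) - 4130*(-1/1294) = -3043/23 + 2065/647 = -1921326/14881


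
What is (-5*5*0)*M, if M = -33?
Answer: 0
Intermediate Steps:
(-5*5*0)*M = (-5*5*0)*(-33) = -25*0*(-33) = 0*(-33) = 0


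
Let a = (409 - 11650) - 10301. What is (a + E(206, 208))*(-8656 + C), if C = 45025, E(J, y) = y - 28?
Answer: -776914578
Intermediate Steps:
E(J, y) = -28 + y
a = -21542 (a = -11241 - 10301 = -21542)
(a + E(206, 208))*(-8656 + C) = (-21542 + (-28 + 208))*(-8656 + 45025) = (-21542 + 180)*36369 = -21362*36369 = -776914578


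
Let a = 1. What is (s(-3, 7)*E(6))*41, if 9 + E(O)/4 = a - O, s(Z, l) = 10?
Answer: -22960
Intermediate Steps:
E(O) = -32 - 4*O (E(O) = -36 + 4*(1 - O) = -36 + (4 - 4*O) = -32 - 4*O)
(s(-3, 7)*E(6))*41 = (10*(-32 - 4*6))*41 = (10*(-32 - 24))*41 = (10*(-56))*41 = -560*41 = -22960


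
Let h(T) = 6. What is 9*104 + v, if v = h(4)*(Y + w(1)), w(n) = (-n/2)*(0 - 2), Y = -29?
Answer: 768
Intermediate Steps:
w(n) = n (w(n) = -n/2*(-2) = n)
v = -168 (v = 6*(-29 + 1) = 6*(-28) = -168)
9*104 + v = 9*104 - 168 = 936 - 168 = 768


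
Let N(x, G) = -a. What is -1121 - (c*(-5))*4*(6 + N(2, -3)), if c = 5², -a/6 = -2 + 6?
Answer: 13879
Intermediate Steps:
a = -24 (a = -6*(-2 + 6) = -6*4 = -24)
N(x, G) = 24 (N(x, G) = -1*(-24) = 24)
c = 25
-1121 - (c*(-5))*4*(6 + N(2, -3)) = -1121 - (25*(-5))*4*(6 + 24) = -1121 - (-125*4)*30 = -1121 - (-500)*30 = -1121 - 1*(-15000) = -1121 + 15000 = 13879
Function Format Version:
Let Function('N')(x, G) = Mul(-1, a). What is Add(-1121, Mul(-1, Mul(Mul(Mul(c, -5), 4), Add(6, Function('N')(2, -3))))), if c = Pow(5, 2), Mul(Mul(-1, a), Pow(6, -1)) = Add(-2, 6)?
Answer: 13879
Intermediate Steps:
a = -24 (a = Mul(-6, Add(-2, 6)) = Mul(-6, 4) = -24)
Function('N')(x, G) = 24 (Function('N')(x, G) = Mul(-1, -24) = 24)
c = 25
Add(-1121, Mul(-1, Mul(Mul(Mul(c, -5), 4), Add(6, Function('N')(2, -3))))) = Add(-1121, Mul(-1, Mul(Mul(Mul(25, -5), 4), Add(6, 24)))) = Add(-1121, Mul(-1, Mul(Mul(-125, 4), 30))) = Add(-1121, Mul(-1, Mul(-500, 30))) = Add(-1121, Mul(-1, -15000)) = Add(-1121, 15000) = 13879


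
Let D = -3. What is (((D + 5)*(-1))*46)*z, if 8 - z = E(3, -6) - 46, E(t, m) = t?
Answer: -4692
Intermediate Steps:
z = 51 (z = 8 - (3 - 46) = 8 - 1*(-43) = 8 + 43 = 51)
(((D + 5)*(-1))*46)*z = (((-3 + 5)*(-1))*46)*51 = ((2*(-1))*46)*51 = -2*46*51 = -92*51 = -4692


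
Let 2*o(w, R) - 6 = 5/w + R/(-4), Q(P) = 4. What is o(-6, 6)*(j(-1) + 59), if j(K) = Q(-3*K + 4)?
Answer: 231/2 ≈ 115.50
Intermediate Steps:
j(K) = 4
o(w, R) = 3 - R/8 + 5/(2*w) (o(w, R) = 3 + (5/w + R/(-4))/2 = 3 + (5/w + R*(-1/4))/2 = 3 + (5/w - R/4)/2 = 3 + (-R/8 + 5/(2*w)) = 3 - R/8 + 5/(2*w))
o(-6, 6)*(j(-1) + 59) = ((1/8)*(20 - 1*(-6)*(-24 + 6))/(-6))*(4 + 59) = ((1/8)*(-1/6)*(20 - 1*(-6)*(-18)))*63 = ((1/8)*(-1/6)*(20 - 108))*63 = ((1/8)*(-1/6)*(-88))*63 = (11/6)*63 = 231/2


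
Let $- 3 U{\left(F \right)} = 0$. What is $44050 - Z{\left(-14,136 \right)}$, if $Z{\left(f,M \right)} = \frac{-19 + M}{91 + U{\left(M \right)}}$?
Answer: $\frac{308341}{7} \approx 44049.0$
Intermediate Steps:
$U{\left(F \right)} = 0$ ($U{\left(F \right)} = \left(- \frac{1}{3}\right) 0 = 0$)
$Z{\left(f,M \right)} = - \frac{19}{91} + \frac{M}{91}$ ($Z{\left(f,M \right)} = \frac{-19 + M}{91 + 0} = \frac{-19 + M}{91} = \left(-19 + M\right) \frac{1}{91} = - \frac{19}{91} + \frac{M}{91}$)
$44050 - Z{\left(-14,136 \right)} = 44050 - \left(- \frac{19}{91} + \frac{1}{91} \cdot 136\right) = 44050 - \left(- \frac{19}{91} + \frac{136}{91}\right) = 44050 - \frac{9}{7} = \frac{308341}{7}$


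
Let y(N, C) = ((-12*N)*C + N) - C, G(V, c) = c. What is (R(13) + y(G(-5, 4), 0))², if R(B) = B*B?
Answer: 29929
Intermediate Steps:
R(B) = B²
y(N, C) = N - C - 12*C*N (y(N, C) = (-12*C*N + N) - C = (N - 12*C*N) - C = N - C - 12*C*N)
(R(13) + y(G(-5, 4), 0))² = (13² + (4 - 1*0 - 12*0*4))² = (169 + (4 + 0 + 0))² = (169 + 4)² = 173² = 29929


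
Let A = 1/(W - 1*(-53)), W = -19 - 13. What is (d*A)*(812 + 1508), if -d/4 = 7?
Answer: -9280/3 ≈ -3093.3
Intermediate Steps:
d = -28 (d = -4*7 = -28)
W = -32
A = 1/21 (A = 1/(-32 - 1*(-53)) = 1/(-32 + 53) = 1/21 ≈ 0.047619)
(d*A)*(812 + 1508) = (-28*1/21)*(812 + 1508) = -4/3*2320 = -9280/3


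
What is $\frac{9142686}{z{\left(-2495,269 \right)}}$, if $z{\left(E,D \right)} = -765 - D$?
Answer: $- \frac{4571343}{517} \approx -8842.1$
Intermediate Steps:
$\frac{9142686}{z{\left(-2495,269 \right)}} = \frac{9142686}{-765 - 269} = \frac{9142686}{-1034} = 9142686 \left(- \frac{1}{1034}\right) = - \frac{4571343}{517}$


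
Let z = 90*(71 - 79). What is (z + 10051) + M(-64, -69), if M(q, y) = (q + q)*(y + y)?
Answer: 26995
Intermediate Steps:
z = -720 (z = 90*(-8) = -720)
M(q, y) = 4*q*y (M(q, y) = (2*q)*(2*y) = 4*q*y)
(z + 10051) + M(-64, -69) = (-720 + 10051) + 4*(-64)*(-69) = 9331 + 17664 = 26995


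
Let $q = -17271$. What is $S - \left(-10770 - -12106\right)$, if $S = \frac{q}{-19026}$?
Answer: $- \frac{2822385}{2114} \approx -1335.1$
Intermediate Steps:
$S = \frac{1919}{2114}$ ($S = - \frac{17271}{-19026} = \left(-17271\right) \left(- \frac{1}{19026}\right) = \frac{1919}{2114} \approx 0.90776$)
$S - \left(-10770 - -12106\right) = \frac{1919}{2114} - \left(-10770 - -12106\right) = \frac{1919}{2114} - \left(-10770 + 12106\right) = \frac{1919}{2114} - 1336 = - \frac{2822385}{2114}$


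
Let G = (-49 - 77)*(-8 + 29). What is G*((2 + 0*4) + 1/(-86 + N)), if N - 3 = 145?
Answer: -165375/31 ≈ -5334.7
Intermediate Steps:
N = 148 (N = 3 + 145 = 148)
G = -2646 (G = -126*21 = -2646)
G*((2 + 0*4) + 1/(-86 + N)) = -2646*((2 + 0*4) + 1/(-86 + 148)) = -2646*((2 + 0) + 1/62) = -2646*(2 + 1/62) = -2646*125/62 = -165375/31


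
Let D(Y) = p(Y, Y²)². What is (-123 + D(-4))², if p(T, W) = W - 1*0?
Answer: 17689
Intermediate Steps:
p(T, W) = W (p(T, W) = W + 0 = W)
D(Y) = Y⁴ (D(Y) = (Y²)² = Y⁴)
(-123 + D(-4))² = (-123 + (-4)⁴)² = (-123 + 256)² = 133² = 17689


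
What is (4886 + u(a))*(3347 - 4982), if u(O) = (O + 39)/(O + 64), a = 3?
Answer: -535305540/67 ≈ -7.9896e+6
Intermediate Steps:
u(O) = (39 + O)/(64 + O)
(4886 + u(a))*(3347 - 4982) = (4886 + (39 + 3)/(64 + 3))*(3347 - 4982) = (4886 + 42/67)*(-1635) = (327404/67)*(-1635) = -535305540/67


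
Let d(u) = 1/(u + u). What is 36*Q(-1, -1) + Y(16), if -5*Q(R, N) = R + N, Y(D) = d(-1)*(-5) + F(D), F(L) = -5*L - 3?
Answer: -661/10 ≈ -66.100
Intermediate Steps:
d(u) = 1/(2*u)
F(L) = -3 - 5*L
Y(D) = -1/2 - 5*D (Y(D) = ((1/2)/(-1))*(-5) + (-3 - 5*D) = ((1/2)*(-1))*(-5) + (-3 - 5*D) = -1/2*(-5) + (-3 - 5*D) = 5/2 + (-3 - 5*D) = -1/2 - 5*D)
Q(R, N) = -N/5 - R/5 (Q(R, N) = -(R + N)/5 = -(N + R)/5 = -N/5 - R/5)
36*Q(-1, -1) + Y(16) = 36*(-1/5*(-1) - 1/5*(-1)) + (-1/2 - 5*16) = 36*(1/5 + 1/5) + (-1/2 - 80) = 36*(2/5) - 161/2 = 72/5 - 161/2 = -661/10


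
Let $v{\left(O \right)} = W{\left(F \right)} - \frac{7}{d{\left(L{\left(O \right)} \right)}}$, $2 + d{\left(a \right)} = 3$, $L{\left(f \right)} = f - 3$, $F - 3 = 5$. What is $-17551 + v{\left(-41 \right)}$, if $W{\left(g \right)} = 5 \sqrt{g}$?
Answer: $-17558 + 10 \sqrt{2} \approx -17544.0$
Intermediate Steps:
$F = 8$ ($F = 3 + 5 = 8$)
$L{\left(f \right)} = -3 + f$
$d{\left(a \right)} = 1$ ($d{\left(a \right)} = -2 + 3 = 1$)
$v{\left(O \right)} = -7 + 10 \sqrt{2}$ ($v{\left(O \right)} = 5 \sqrt{8} - \frac{7}{1} = 5 \cdot 2 \sqrt{2} - 7 = 10 \sqrt{2} - 7 = -7 + 10 \sqrt{2}$)
$-17551 + v{\left(-41 \right)} = -17551 - \left(7 - 10 \sqrt{2}\right) = -17558 + 10 \sqrt{2}$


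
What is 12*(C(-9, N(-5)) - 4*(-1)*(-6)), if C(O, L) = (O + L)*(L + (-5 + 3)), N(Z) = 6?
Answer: -432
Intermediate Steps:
C(O, L) = (-2 + L)*(L + O) (C(O, L) = (L + O)*(L - 2) = (L + O)*(-2 + L) = (-2 + L)*(L + O))
12*(C(-9, N(-5)) - 4*(-1)*(-6)) = 12*((6² - 2*6 - 2*(-9) + 6*(-9)) - 4*(-1)*(-6)) = 12*((36 - 12 + 18 - 54) + 4*(-6)) = 12*(-12 - 24) = 12*(-36) = -432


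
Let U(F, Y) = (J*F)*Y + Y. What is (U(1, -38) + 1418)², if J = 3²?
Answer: 1077444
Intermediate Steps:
J = 9
U(F, Y) = Y + 9*F*Y (U(F, Y) = (9*F)*Y + Y = 9*F*Y + Y = Y + 9*F*Y)
(U(1, -38) + 1418)² = (-38*(1 + 9*1) + 1418)² = (-38*(1 + 9) + 1418)² = (-38*10 + 1418)² = (-380 + 1418)² = 1038² = 1077444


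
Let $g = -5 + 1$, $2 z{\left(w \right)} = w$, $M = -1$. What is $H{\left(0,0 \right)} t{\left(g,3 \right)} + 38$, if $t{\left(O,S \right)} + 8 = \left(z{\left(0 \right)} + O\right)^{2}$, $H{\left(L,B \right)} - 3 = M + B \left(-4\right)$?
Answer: $54$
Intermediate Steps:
$z{\left(w \right)} = \frac{w}{2}$
$g = -4$
$H{\left(L,B \right)} = 2 - 4 B$ ($H{\left(L,B \right)} = 3 + \left(-1 + B \left(-4\right)\right) = 3 - \left(1 + 4 B\right) = 2 - 4 B$)
$t{\left(O,S \right)} = -8 + O^{2}$ ($t{\left(O,S \right)} = -8 + \left(\frac{1}{2} \cdot 0 + O\right)^{2} = -8 + \left(0 + O\right)^{2} = -8 + O^{2}$)
$H{\left(0,0 \right)} t{\left(g,3 \right)} + 38 = \left(2 - 0\right) \left(-8 + \left(-4\right)^{2}\right) + 38 = \left(2 + 0\right) \left(-8 + 16\right) + 38 = 2 \cdot 8 + 38 = 16 + 38 = 54$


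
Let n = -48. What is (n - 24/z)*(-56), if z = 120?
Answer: 13496/5 ≈ 2699.2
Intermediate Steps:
(n - 24/z)*(-56) = (-48 - 24/120)*(-56) = (-48 - 24*1/120)*(-56) = (-48 - ⅕)*(-56) = -241/5*(-56) = 13496/5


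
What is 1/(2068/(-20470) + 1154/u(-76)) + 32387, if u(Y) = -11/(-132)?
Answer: 4590314648437/141733246 ≈ 32387.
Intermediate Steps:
u(Y) = 1/12 (u(Y) = -11*(-1/132) = 1/12)
1/(2068/(-20470) + 1154/u(-76)) + 32387 = 1/(2068/(-20470) + 1154/(1/12)) + 32387 = 1/(2068*(-1/20470) + 1154*12) + 32387 = 1/(-1034/10235 + 13848) + 32387 = 1/(141733246/10235) + 32387 = 10235/141733246 + 32387 = 4590314648437/141733246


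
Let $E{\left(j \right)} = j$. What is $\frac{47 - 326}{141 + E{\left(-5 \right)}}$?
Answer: $- \frac{279}{136} \approx -2.0515$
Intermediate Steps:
$\frac{47 - 326}{141 + E{\left(-5 \right)}} = \frac{47 - 326}{141 - 5} = - \frac{279}{136}$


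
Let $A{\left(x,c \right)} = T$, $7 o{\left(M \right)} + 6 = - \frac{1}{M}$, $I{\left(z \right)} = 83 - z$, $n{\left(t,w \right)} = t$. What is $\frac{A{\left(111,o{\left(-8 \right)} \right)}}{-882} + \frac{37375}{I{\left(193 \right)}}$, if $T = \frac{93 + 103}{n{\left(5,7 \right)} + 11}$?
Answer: $- \frac{269111}{792} \approx -339.79$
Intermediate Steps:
$o{\left(M \right)} = - \frac{6}{7} - \frac{1}{7 M}$ ($o{\left(M \right)} = - \frac{6}{7} + \frac{\left(-1\right) \frac{1}{M}}{7} = - \frac{6}{7} - \frac{1}{7 M}$)
$T = \frac{49}{4}$ ($T = \frac{93 + 103}{5 + 11} = \frac{196}{16} = 196 \cdot \frac{1}{16} = \frac{49}{4} \approx 12.25$)
$A{\left(x,c \right)} = \frac{49}{4}$
$\frac{A{\left(111,o{\left(-8 \right)} \right)}}{-882} + \frac{37375}{I{\left(193 \right)}} = \frac{49}{4 \left(-882\right)} + \frac{37375}{83 - 193} = \frac{49}{4} \left(- \frac{1}{882}\right) + \frac{37375}{83 - 193} = - \frac{1}{72} + \frac{37375}{-110} = - \frac{1}{72} + 37375 \left(- \frac{1}{110}\right) = - \frac{1}{72} - \frac{7475}{22} = - \frac{269111}{792}$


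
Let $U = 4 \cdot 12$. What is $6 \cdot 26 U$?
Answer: $7488$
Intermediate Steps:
$U = 48$
$6 \cdot 26 U = 6 \cdot 26 \cdot 48 = 156 \cdot 48 = 7488$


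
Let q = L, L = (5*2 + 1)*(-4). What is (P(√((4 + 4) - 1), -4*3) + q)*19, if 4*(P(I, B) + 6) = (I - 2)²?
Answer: -3591/4 - 19*√7 ≈ -948.02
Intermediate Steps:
L = -44 (L = (10 + 1)*(-4) = 11*(-4) = -44)
q = -44
P(I, B) = -6 + (-2 + I)²/4 (P(I, B) = -6 + (I - 2)²/4 = -6 + (-2 + I)²/4)
(P(√((4 + 4) - 1), -4*3) + q)*19 = ((-6 + (-2 + √((4 + 4) - 1))²/4) - 44)*19 = ((-6 + (-2 + √(8 - 1))²/4) - 44)*19 = ((-6 + (-2 + √7)²/4) - 44)*19 = (-50 + (-2 + √7)²/4)*19 = -950 + 19*(-2 + √7)²/4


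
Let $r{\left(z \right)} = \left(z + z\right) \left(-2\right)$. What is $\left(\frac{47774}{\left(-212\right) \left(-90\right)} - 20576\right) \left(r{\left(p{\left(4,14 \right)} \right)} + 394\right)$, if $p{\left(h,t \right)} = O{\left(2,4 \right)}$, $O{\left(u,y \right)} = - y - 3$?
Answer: $- \frac{41413213283}{4770} \approx -8.682 \cdot 10^{6}$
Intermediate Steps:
$O{\left(u,y \right)} = -3 - y$
$p{\left(h,t \right)} = -7$ ($p{\left(h,t \right)} = -3 - 4 = -7$)
$r{\left(z \right)} = - 4 z$ ($r{\left(z \right)} = 2 z \left(-2\right) = - 4 z$)
$\left(\frac{47774}{\left(-212\right) \left(-90\right)} - 20576\right) \left(r{\left(p{\left(4,14 \right)} \right)} + 394\right) = \left(\frac{47774}{\left(-212\right) \left(-90\right)} - 20576\right) \left(\left(-4\right) \left(-7\right) + 394\right) = \left(\frac{47774}{19080} - 20576\right) \left(28 + 394\right) = \left(47774 \cdot \frac{1}{19080} - 20576\right) 422 = \left(\frac{23887}{9540} - 20576\right) 422 = \left(- \frac{196271153}{9540}\right) 422 = - \frac{41413213283}{4770}$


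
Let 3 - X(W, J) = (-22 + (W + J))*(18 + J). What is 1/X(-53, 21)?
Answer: 1/2109 ≈ 0.00047416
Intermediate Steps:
X(W, J) = 3 - (18 + J)*(-22 + J + W) (X(W, J) = 3 - (-22 + (W + J))*(18 + J) = 3 - (-22 + (J + W))*(18 + J) = 3 - (-22 + J + W)*(18 + J) = 3 - (18 + J)*(-22 + J + W))
1/X(-53, 21) = 1/(399 - 1*21² - 18*(-53) + 4*21 - 1*21*(-53)) = 1/(399 - 1*441 + 954 + 84 + 1113) = 1/(399 - 441 + 954 + 84 + 1113) = 1/2109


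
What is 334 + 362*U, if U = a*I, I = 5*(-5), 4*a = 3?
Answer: -12907/2 ≈ -6453.5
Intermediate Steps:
a = ¾ (a = (¼)*3 = ¾ ≈ 0.75000)
I = -25
U = -75/4 (U = (¾)*(-25) = -75/4 ≈ -18.750)
334 + 362*U = 334 + 362*(-75/4) = 334 - 13575/2 = -12907/2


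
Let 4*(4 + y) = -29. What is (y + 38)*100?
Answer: 2675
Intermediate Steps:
y = -45/4 (y = -4 + (¼)*(-29) = -4 - 29/4 = -45/4 ≈ -11.250)
(y + 38)*100 = (-45/4 + 38)*100 = (107/4)*100 = 2675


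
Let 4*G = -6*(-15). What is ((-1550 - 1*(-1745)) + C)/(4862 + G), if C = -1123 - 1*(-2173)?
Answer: 2490/9769 ≈ 0.25489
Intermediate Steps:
C = 1050 (C = -1123 + 2173 = 1050)
G = 45/2 (G = (-6*(-15))/4 = (¼)*90 = 45/2 ≈ 22.500)
((-1550 - 1*(-1745)) + C)/(4862 + G) = ((-1550 - 1*(-1745)) + 1050)/(4862 + 45/2) = ((-1550 + 1745) + 1050)/(9769/2) = (195 + 1050)*(2/9769) = 1245*(2/9769) = 2490/9769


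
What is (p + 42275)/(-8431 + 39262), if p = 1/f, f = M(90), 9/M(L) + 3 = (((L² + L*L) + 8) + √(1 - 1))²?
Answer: 263079736/277479 ≈ 948.11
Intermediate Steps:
M(L) = 9/(-3 + (8 + 2*L²)²) (M(L) = 9/(-3 + (((L² + L*L) + 8) + √(1 - 1))²) = 9/(-3 + (((L² + L²) + 8) + √0)²) = 9/(-3 + ((2*L² + 8) + 0)²) = 9/(-3 + ((8 + 2*L²) + 0)²) = 9/(-3 + (8 + 2*L²)²))
f = 9/262699261 (f = 9/(-3 + 4*(4 + 90²)²) = 9/(-3 + 4*(4 + 8100)²) = 9/(-3 + 4*8104²) = 9/(-3 + 4*65674816) = 9/(-3 + 262699264) = 9/262699261 ≈ 3.4260e-8)
p = 262699261/9 (p = 1/(9/262699261) = 262699261/9 ≈ 2.9189e+7)
(p + 42275)/(-8431 + 39262) = (262699261/9 + 42275)/(-8431 + 39262) = (263079736/9)/30831 = (263079736/9)*(1/30831) = 263079736/277479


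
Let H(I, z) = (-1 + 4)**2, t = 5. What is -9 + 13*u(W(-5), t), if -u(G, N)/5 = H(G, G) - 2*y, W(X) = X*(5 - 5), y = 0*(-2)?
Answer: -594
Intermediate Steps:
H(I, z) = 9 (H(I, z) = 3**2 = 9)
y = 0
W(X) = 0 (W(X) = X*0 = 0)
u(G, N) = -45 (u(G, N) = -5*(9 - 2*0) = -5*(9 + 0) = -5*9 = -45)
-9 + 13*u(W(-5), t) = -9 + 13*(-45) = -9 - 585 = -594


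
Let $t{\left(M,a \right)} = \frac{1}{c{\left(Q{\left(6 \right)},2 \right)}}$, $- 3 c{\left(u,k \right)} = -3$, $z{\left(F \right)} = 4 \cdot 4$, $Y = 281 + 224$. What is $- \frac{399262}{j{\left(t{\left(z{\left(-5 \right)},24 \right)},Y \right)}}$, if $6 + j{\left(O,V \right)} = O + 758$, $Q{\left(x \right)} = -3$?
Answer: $- \frac{399262}{753} \approx -530.23$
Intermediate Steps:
$Y = 505$
$z{\left(F \right)} = 16$
$c{\left(u,k \right)} = 1$ ($c{\left(u,k \right)} = \left(- \frac{1}{3}\right) \left(-3\right) = 1$)
$t{\left(M,a \right)} = 1$ ($t{\left(M,a \right)} = 1^{-1} = 1$)
$j{\left(O,V \right)} = 752 + O$ ($j{\left(O,V \right)} = -6 + \left(O + 758\right) = -6 + \left(758 + O\right) = 752 + O$)
$- \frac{399262}{j{\left(t{\left(z{\left(-5 \right)},24 \right)},Y \right)}} = - \frac{399262}{752 + 1} = - \frac{399262}{753}$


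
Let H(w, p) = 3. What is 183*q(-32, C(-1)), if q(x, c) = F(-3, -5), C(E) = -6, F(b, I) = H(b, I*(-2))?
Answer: 549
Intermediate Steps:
F(b, I) = 3
q(x, c) = 3
183*q(-32, C(-1)) = 183*3 = 549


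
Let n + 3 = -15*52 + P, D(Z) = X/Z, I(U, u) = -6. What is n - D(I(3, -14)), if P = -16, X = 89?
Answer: -4705/6 ≈ -784.17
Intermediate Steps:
D(Z) = 89/Z
n = -799 (n = -3 + (-15*52 - 16) = -3 + (-780 - 16) = -3 - 796 = -799)
n - D(I(3, -14)) = -799 - 89/(-6) = -799 - 89*(-1)/6 = -799 - 1*(-89/6) = -799 + 89/6 = -4705/6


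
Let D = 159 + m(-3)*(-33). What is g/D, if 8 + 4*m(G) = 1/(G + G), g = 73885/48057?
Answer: 591080/87031227 ≈ 0.0067916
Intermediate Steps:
g = 73885/48057 (g = 73885*(1/48057) = 73885/48057 ≈ 1.5374)
m(G) = -2 + 1/(8*G) (m(G) = -2 + 1/(4*(G + G)) = -2 + 1/(4*((2*G))) = -2 + (1/(2*G))/4 = -2 + 1/(8*G))
D = 1811/8 (D = 159 + (-2 + (1/8)/(-3))*(-33) = 159 + (-2 + (1/8)*(-1/3))*(-33) = 159 + (-2 - 1/24)*(-33) = 159 - 49/24*(-33) = 159 + 539/8 = 1811/8 ≈ 226.38)
g/D = 73885/(48057*(1811/8)) = (73885/48057)*(8/1811) = 591080/87031227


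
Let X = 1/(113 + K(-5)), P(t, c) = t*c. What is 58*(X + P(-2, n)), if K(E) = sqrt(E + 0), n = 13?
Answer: 58*(-26*sqrt(5) + 2937*I)/(sqrt(5) - 113*I) ≈ -1507.5 - 0.010153*I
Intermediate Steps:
K(E) = sqrt(E)
P(t, c) = c*t
X = 1/(113 + I*sqrt(5)) (X = 1/(113 + sqrt(-5)) = 1/(113 + I*sqrt(5)) ≈ 0.0088461 - 0.000175*I)
58*(X + P(-2, n)) = 58*((113/12774 - I*sqrt(5)/12774) + 13*(-2)) = 58*((113/12774 - I*sqrt(5)/12774) - 26) = 58*(-332011/12774 - I*sqrt(5)/12774) = -9628319/6387 - 29*I*sqrt(5)/6387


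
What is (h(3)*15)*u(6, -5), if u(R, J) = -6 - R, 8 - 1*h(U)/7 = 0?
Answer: -10080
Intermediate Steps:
h(U) = 56 (h(U) = 56 - 7*0 = 56 + 0 = 56)
(h(3)*15)*u(6, -5) = (56*15)*(-6 - 1*6) = 840*(-6 - 6) = 840*(-12) = -10080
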